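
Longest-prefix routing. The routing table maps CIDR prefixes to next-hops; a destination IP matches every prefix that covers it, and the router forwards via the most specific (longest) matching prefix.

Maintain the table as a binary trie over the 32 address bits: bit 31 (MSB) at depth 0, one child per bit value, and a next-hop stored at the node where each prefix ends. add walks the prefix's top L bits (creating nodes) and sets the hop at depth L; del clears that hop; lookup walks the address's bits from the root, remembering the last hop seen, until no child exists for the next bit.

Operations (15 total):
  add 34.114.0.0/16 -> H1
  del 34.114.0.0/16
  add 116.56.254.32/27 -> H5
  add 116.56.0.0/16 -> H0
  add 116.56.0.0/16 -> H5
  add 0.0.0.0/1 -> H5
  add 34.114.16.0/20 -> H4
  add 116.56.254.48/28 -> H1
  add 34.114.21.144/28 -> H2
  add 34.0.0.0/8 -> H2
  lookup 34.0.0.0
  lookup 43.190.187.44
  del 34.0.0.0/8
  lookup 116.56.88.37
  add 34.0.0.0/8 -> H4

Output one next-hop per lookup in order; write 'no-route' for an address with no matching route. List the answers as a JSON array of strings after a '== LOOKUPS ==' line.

Apply in order:
  add 34.114.0.0/16 -> H1 at depth 16
  del 34.114.0.0/16 (clear depth 16)
  add 116.56.254.32/27 -> H5 at depth 27
  add 116.56.0.0/16 -> H0 at depth 16
  add 116.56.0.0/16 -> H5 at depth 16
  add 0.0.0.0/1 -> H5 at depth 1
  add 34.114.16.0/20 -> H4 at depth 20
  add 116.56.254.48/28 -> H1 at depth 28
  add 34.114.21.144/28 -> H2 at depth 28
  add 34.0.0.0/8 -> H2 at depth 8
  ? 34.0.0.0  path d0:-→d1:H5→d2:-→d3:-→d4:-→d5:-→d6:-→d7:-→d8:H2→d9:-  best=H2
  ? 43.190.187.44  path d0:-→d1:H5→d2:-→d3:-→d4:-  best=H5
  del 34.0.0.0/8 (clear depth 8)
  ? 116.56.88.37  path d0:-→d1:H5→d2:-→d3:-→d4:-→d5:-→d6:-→d7:-→d8:-→d9:-→d10:-→d11:-→d12:-→d13:-→d14:-→d15:-→d16:H5  best=H5
  add 34.0.0.0/8 -> H4 at depth 8

== LOOKUPS ==
["H2","H5","H5"]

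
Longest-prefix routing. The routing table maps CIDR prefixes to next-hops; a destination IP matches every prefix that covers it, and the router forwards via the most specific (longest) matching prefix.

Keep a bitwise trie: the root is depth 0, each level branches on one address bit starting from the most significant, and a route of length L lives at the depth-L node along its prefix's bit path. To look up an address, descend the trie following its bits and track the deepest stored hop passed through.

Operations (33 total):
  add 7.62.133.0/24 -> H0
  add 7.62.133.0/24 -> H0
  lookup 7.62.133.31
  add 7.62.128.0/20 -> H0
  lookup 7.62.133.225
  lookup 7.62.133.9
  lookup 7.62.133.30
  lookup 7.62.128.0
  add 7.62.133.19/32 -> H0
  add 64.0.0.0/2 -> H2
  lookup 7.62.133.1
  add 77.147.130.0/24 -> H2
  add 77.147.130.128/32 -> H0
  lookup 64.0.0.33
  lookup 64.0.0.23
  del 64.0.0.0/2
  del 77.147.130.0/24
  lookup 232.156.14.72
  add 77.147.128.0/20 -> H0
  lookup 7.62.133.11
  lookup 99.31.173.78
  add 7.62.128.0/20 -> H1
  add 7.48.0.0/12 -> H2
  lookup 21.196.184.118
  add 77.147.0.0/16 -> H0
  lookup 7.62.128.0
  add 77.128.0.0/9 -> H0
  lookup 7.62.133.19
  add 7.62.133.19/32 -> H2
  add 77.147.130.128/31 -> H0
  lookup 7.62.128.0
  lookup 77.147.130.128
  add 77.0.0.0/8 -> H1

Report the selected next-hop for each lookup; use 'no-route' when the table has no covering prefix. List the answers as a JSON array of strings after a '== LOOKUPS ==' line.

Trace:
  + 7.62.133.0/24 (H0) depth=24
  + 7.62.133.0/24 (H0) depth=24
  ? 7.62.133.31  path d0:-→d1:-→d2:-→d3:-→d4:-→d5:-→d6:-→d7:-→d8:-→d9:-→d10:-→d11:-→d12:-→d13:-→d14:-→d15:-→d16:-→d17:-→d18:-→d19:-→d20:-→d21:-→d22:-→d23:-→d24:H0  best=H0
  + 7.62.128.0/20 (H0) depth=20
  ? 7.62.133.225  path d0:-→d1:-→d2:-→d3:-→d4:-→d5:-→d6:-→d7:-→d8:-→d9:-→d10:-→d11:-→d12:-→d13:-→d14:-→d15:-→d16:-→d17:-→d18:-→d19:-→d20:H0→d21:-→d22:-→d23:-→d24:H0  best=H0
  ? 7.62.133.9  path d0:-→d1:-→d2:-→d3:-→d4:-→d5:-→d6:-→d7:-→d8:-→d9:-→d10:-→d11:-→d12:-→d13:-→d14:-→d15:-→d16:-→d17:-→d18:-→d19:-→d20:H0→d21:-→d22:-→d23:-→d24:H0  best=H0
  ? 7.62.133.30  path d0:-→d1:-→d2:-→d3:-→d4:-→d5:-→d6:-→d7:-→d8:-→d9:-→d10:-→d11:-→d12:-→d13:-→d14:-→d15:-→d16:-→d17:-→d18:-→d19:-→d20:H0→d21:-→d22:-→d23:-→d24:H0  best=H0
  ? 7.62.128.0  path d0:-→d1:-→d2:-→d3:-→d4:-→d5:-→d6:-→d7:-→d8:-→d9:-→d10:-→d11:-→d12:-→d13:-→d14:-→d15:-→d16:-→d17:-→d18:-→d19:-→d20:H0→d21:-  best=H0
  + 7.62.133.19/32 (H0) depth=32
  + 64.0.0.0/2 (H2) depth=2
  ? 7.62.133.1  path d0:-→d1:-→d2:-→d3:-→d4:-→d5:-→d6:-→d7:-→d8:-→d9:-→d10:-→d11:-→d12:-→d13:-→d14:-→d15:-→d16:-→d17:-→d18:-→d19:-→d20:H0→d21:-→d22:-→d23:-→d24:H0→d25:-→d26:-→d27:-  best=H0
  + 77.147.130.0/24 (H2) depth=24
  + 77.147.130.128/32 (H0) depth=32
  ? 64.0.0.33  path d0:-→d1:-→d2:H2→d3:-→d4:-  best=H2
  ? 64.0.0.23  path d0:-→d1:-→d2:H2→d3:-→d4:-  best=H2
  del 64.0.0.0/2 (clear depth 2)
  del 77.147.130.0/24 (clear depth 24)
  ? 232.156.14.72  path d0:-  best=no-route
  + 77.147.128.0/20 (H0) depth=20
  ? 7.62.133.11  path d0:-→d1:-→d2:-→d3:-→d4:-→d5:-→d6:-→d7:-→d8:-→d9:-→d10:-→d11:-→d12:-→d13:-→d14:-→d15:-→d16:-→d17:-→d18:-→d19:-→d20:H0→d21:-→d22:-→d23:-→d24:H0→d25:-→d26:-→d27:-  best=H0
  ? 99.31.173.78  path d0:-→d1:-→d2:-  best=no-route
  + 7.62.128.0/20 (H1) depth=20
  + 7.48.0.0/12 (H2) depth=12
  ? 21.196.184.118  path d0:-→d1:-→d2:-→d3:-  best=no-route
  + 77.147.0.0/16 (H0) depth=16
  ? 7.62.128.0  path d0:-→d1:-→d2:-→d3:-→d4:-→d5:-→d6:-→d7:-→d8:-→d9:-→d10:-→d11:-→d12:H2→d13:-→d14:-→d15:-→d16:-→d17:-→d18:-→d19:-→d20:H1→d21:-  best=H1
  + 77.128.0.0/9 (H0) depth=9
  ? 7.62.133.19  path d0:-→d1:-→d2:-→d3:-→d4:-→d5:-→d6:-→d7:-→d8:-→d9:-→d10:-→d11:-→d12:H2→d13:-→d14:-→d15:-→d16:-→d17:-→d18:-→d19:-→d20:H1→d21:-→d22:-→d23:-→d24:H0→d25:-→d26:-→d27:-→d28:-→d29:-→d30:-→d31:-→d32:H0  best=H0
  + 7.62.133.19/32 (H2) depth=32
  + 77.147.130.128/31 (H0) depth=31
  ? 7.62.128.0  path d0:-→d1:-→d2:-→d3:-→d4:-→d5:-→d6:-→d7:-→d8:-→d9:-→d10:-→d11:-→d12:H2→d13:-→d14:-→d15:-→d16:-→d17:-→d18:-→d19:-→d20:H1→d21:-  best=H1
  ? 77.147.130.128  path d0:-→d1:-→d2:-→d3:-→d4:-→d5:-→d6:-→d7:-→d8:-→d9:H0→d10:-→d11:-→d12:-→d13:-→d14:-→d15:-→d16:H0→d17:-→d18:-→d19:-→d20:H0→d21:-→d22:-→d23:-→d24:-→d25:-→d26:-→d27:-→d28:-→d29:-→d30:-→d31:H0→d32:H0  best=H0
  + 77.0.0.0/8 (H1) depth=8

== LOOKUPS ==
["H0","H0","H0","H0","H0","H0","H2","H2","no-route","H0","no-route","no-route","H1","H0","H1","H0"]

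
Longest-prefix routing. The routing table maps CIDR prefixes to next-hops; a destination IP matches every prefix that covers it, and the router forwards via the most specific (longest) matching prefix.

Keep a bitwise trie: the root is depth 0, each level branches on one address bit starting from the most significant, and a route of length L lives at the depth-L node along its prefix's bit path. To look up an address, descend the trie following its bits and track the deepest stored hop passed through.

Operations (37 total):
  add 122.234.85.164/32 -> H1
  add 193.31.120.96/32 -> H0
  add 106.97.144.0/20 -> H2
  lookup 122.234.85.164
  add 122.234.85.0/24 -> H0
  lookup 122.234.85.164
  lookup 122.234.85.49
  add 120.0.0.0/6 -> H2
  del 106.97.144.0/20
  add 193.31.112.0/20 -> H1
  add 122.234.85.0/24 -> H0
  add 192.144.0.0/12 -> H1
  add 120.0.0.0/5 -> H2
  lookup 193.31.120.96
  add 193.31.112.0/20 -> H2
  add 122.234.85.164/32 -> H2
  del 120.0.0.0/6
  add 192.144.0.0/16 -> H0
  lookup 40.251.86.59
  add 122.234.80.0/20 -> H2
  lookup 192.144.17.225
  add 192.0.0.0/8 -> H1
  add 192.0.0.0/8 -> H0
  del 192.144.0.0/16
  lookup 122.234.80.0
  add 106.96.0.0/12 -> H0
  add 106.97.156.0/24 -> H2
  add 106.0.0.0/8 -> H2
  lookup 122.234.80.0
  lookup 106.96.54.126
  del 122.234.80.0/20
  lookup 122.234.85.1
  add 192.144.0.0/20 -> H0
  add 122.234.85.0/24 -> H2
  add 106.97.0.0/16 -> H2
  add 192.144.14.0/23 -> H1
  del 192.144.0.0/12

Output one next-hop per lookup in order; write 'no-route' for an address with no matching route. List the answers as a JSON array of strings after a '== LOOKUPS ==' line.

Apply in order:
  add 122.234.85.164/32 -> H1 at depth 32
  add 193.31.120.96/32 -> H0 at depth 32
  add 106.97.144.0/20 -> H2 at depth 20
  ? 122.234.85.164  path d0:-→d1:-→d2:-→d3:-→d4:-→d5:-→d6:-→d7:-→d8:-→d9:-→d10:-→d11:-→d12:-→d13:-→d14:-→d15:-→d16:-→d17:-→d18:-→d19:-→d20:-→d21:-→d22:-→d23:-→d24:-→d25:-→d26:-→d27:-→d28:-→d29:-→d30:-→d31:-→d32:H1  best=H1
  add 122.234.85.0/24 -> H0 at depth 24
  ? 122.234.85.164  path d0:-→d1:-→d2:-→d3:-→d4:-→d5:-→d6:-→d7:-→d8:-→d9:-→d10:-→d11:-→d12:-→d13:-→d14:-→d15:-→d16:-→d17:-→d18:-→d19:-→d20:-→d21:-→d22:-→d23:-→d24:H0→d25:-→d26:-→d27:-→d28:-→d29:-→d30:-→d31:-→d32:H1  best=H1
  ? 122.234.85.49  path d0:-→d1:-→d2:-→d3:-→d4:-→d5:-→d6:-→d7:-→d8:-→d9:-→d10:-→d11:-→d12:-→d13:-→d14:-→d15:-→d16:-→d17:-→d18:-→d19:-→d20:-→d21:-→d22:-→d23:-→d24:H0  best=H0
  add 120.0.0.0/6 -> H2 at depth 6
  del 106.97.144.0/20 (clear depth 20)
  add 193.31.112.0/20 -> H1 at depth 20
  add 122.234.85.0/24 -> H0 at depth 24
  add 192.144.0.0/12 -> H1 at depth 12
  add 120.0.0.0/5 -> H2 at depth 5
  ? 193.31.120.96  path d0:-→d1:-→d2:-→d3:-→d4:-→d5:-→d6:-→d7:-→d8:-→d9:-→d10:-→d11:-→d12:-→d13:-→d14:-→d15:-→d16:-→d17:-→d18:-→d19:-→d20:H1→d21:-→d22:-→d23:-→d24:-→d25:-→d26:-→d27:-→d28:-→d29:-→d30:-→d31:-→d32:H0  best=H0
  add 193.31.112.0/20 -> H2 at depth 20
  add 122.234.85.164/32 -> H2 at depth 32
  del 120.0.0.0/6 (clear depth 6)
  add 192.144.0.0/16 -> H0 at depth 16
  ? 40.251.86.59  path d0:-→d1:-  best=no-route
  add 122.234.80.0/20 -> H2 at depth 20
  ? 192.144.17.225  path d0:-→d1:-→d2:-→d3:-→d4:-→d5:-→d6:-→d7:-→d8:-→d9:-→d10:-→d11:-→d12:H1→d13:-→d14:-→d15:-→d16:H0  best=H0
  add 192.0.0.0/8 -> H1 at depth 8
  add 192.0.0.0/8 -> H0 at depth 8
  del 192.144.0.0/16 (clear depth 16)
  ? 122.234.80.0  path d0:-→d1:-→d2:-→d3:-→d4:-→d5:H2→d6:-→d7:-→d8:-→d9:-→d10:-→d11:-→d12:-→d13:-→d14:-→d15:-→d16:-→d17:-→d18:-→d19:-→d20:H2→d21:-  best=H2
  add 106.96.0.0/12 -> H0 at depth 12
  add 106.97.156.0/24 -> H2 at depth 24
  add 106.0.0.0/8 -> H2 at depth 8
  ? 122.234.80.0  path d0:-→d1:-→d2:-→d3:-→d4:-→d5:H2→d6:-→d7:-→d8:-→d9:-→d10:-→d11:-→d12:-→d13:-→d14:-→d15:-→d16:-→d17:-→d18:-→d19:-→d20:H2→d21:-  best=H2
  ? 106.96.54.126  path d0:-→d1:-→d2:-→d3:-→d4:-→d5:-→d6:-→d7:-→d8:H2→d9:-→d10:-→d11:-→d12:H0→d13:-→d14:-→d15:-  best=H0
  del 122.234.80.0/20 (clear depth 20)
  ? 122.234.85.1  path d0:-→d1:-→d2:-→d3:-→d4:-→d5:H2→d6:-→d7:-→d8:-→d9:-→d10:-→d11:-→d12:-→d13:-→d14:-→d15:-→d16:-→d17:-→d18:-→d19:-→d20:-→d21:-→d22:-→d23:-→d24:H0  best=H0
  add 192.144.0.0/20 -> H0 at depth 20
  add 122.234.85.0/24 -> H2 at depth 24
  add 106.97.0.0/16 -> H2 at depth 16
  add 192.144.14.0/23 -> H1 at depth 23
  del 192.144.0.0/12 (clear depth 12)

== LOOKUPS ==
["H1","H1","H0","H0","no-route","H0","H2","H2","H0","H0"]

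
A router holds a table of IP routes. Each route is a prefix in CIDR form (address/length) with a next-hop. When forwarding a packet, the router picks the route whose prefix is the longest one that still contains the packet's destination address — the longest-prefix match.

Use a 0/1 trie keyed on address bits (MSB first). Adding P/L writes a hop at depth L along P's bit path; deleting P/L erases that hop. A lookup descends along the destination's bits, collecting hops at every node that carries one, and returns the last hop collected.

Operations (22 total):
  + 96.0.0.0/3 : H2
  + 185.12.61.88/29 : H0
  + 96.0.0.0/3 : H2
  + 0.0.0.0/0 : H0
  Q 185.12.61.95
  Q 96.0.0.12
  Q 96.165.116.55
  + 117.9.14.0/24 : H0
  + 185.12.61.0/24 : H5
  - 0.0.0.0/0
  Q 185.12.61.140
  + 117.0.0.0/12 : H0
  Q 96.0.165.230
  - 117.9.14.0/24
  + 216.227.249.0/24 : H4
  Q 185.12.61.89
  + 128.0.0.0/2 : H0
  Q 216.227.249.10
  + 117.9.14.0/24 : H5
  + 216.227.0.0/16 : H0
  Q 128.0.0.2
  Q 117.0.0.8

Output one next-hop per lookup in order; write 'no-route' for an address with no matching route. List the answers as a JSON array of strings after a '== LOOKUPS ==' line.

Process each operation:
  + 96.0.0.0/3 (H2) depth=3
  + 185.12.61.88/29 (H0) depth=29
  + 96.0.0.0/3 (H2) depth=3
  + 0.0.0.0/0 (H0) depth=0
  Q 185.12.61.95: descend 10111001000011000011110101011 ; hops seen [H0,H0] ; pick H0
  Q 96.0.0.12: descend 011 ; hops seen [H0,H2] ; pick H2
  Q 96.165.116.55: descend 011 ; hops seen [H0,H2] ; pick H2
  + 117.9.14.0/24 (H0) depth=24
  + 185.12.61.0/24 (H5) depth=24
  - 0.0.0.0/0 clear@0
  Q 185.12.61.140: descend 101110010000110000111101 ; hops seen [H5] ; pick H5
  + 117.0.0.0/12 (H0) depth=12
  Q 96.0.165.230: descend 011 ; hops seen [H2] ; pick H2
  - 117.9.14.0/24 clear@24
  + 216.227.249.0/24 (H4) depth=24
  Q 185.12.61.89: descend 10111001000011000011110101011 ; hops seen [H5,H0] ; pick H0
  + 128.0.0.0/2 (H0) depth=2
  Q 216.227.249.10: descend 110110001110001111111001 ; hops seen [H4] ; pick H4
  + 117.9.14.0/24 (H5) depth=24
  + 216.227.0.0/16 (H0) depth=16
  Q 128.0.0.2: descend 10 ; hops seen [H0] ; pick H0
  Q 117.0.0.8: descend 011101010000 ; hops seen [H2,H0] ; pick H0

== LOOKUPS ==
["H0","H2","H2","H5","H2","H0","H4","H0","H0"]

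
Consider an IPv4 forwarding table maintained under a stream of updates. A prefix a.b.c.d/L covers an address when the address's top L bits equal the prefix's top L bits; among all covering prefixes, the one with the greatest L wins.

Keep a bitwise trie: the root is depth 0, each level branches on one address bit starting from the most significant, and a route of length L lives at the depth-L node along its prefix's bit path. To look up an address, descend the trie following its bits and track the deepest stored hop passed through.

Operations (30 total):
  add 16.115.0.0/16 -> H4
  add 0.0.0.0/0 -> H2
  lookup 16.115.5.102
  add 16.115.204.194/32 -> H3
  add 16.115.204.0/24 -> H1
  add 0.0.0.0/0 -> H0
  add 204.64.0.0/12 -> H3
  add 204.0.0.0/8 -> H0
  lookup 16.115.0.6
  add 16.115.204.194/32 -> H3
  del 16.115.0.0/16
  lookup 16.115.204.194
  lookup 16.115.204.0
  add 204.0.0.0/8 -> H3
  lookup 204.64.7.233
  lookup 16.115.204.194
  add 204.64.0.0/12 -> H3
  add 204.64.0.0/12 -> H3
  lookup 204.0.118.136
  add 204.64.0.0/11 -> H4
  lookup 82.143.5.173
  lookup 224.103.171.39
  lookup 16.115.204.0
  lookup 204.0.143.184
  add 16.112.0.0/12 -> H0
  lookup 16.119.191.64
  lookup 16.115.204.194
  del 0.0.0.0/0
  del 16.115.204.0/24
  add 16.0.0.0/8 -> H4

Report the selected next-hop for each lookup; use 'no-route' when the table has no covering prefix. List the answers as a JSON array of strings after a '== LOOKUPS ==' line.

Process each operation:
  + 16.115.0.0/16 (H4) depth=16
  + 0.0.0.0/0 (H2) depth=0
  Q 16.115.5.102: descend 0001000001110011 ; hops seen [H2,H4] ; pick H4
  + 16.115.204.194/32 (H3) depth=32
  + 16.115.204.0/24 (H1) depth=24
  + 0.0.0.0/0 (H0) depth=0
  + 204.64.0.0/12 (H3) depth=12
  + 204.0.0.0/8 (H0) depth=8
  Q 16.115.0.6: descend 0001000001110011 ; hops seen [H0,H4] ; pick H4
  + 16.115.204.194/32 (H3) depth=32
  del 16.115.0.0/16 (clear depth 16)
  Q 16.115.204.194: descend 00010000011100111100110011000010 ; hops seen [H0,H1,H3] ; pick H3
  Q 16.115.204.0: descend 000100000111001111001100 ; hops seen [H0,H1] ; pick H1
  + 204.0.0.0/8 (H3) depth=8
  Q 204.64.7.233: descend 110011000100 ; hops seen [H0,H3,H3] ; pick H3
  Q 16.115.204.194: descend 00010000011100111100110011000010 ; hops seen [H0,H1,H3] ; pick H3
  + 204.64.0.0/12 (H3) depth=12
  + 204.64.0.0/12 (H3) depth=12
  Q 204.0.118.136: descend 110011000 ; hops seen [H0,H3] ; pick H3
  + 204.64.0.0/11 (H4) depth=11
  Q 82.143.5.173: descend 0 ; hops seen [H0] ; pick H0
  Q 224.103.171.39: descend 11 ; hops seen [H0] ; pick H0
  Q 16.115.204.0: descend 000100000111001111001100 ; hops seen [H0,H1] ; pick H1
  Q 204.0.143.184: descend 110011000 ; hops seen [H0,H3] ; pick H3
  + 16.112.0.0/12 (H0) depth=12
  Q 16.119.191.64: descend 0001000001110 ; hops seen [H0,H0] ; pick H0
  Q 16.115.204.194: descend 00010000011100111100110011000010 ; hops seen [H0,H0,H1,H3] ; pick H3
  del 0.0.0.0/0 (clear depth 0)
  del 16.115.204.0/24 (clear depth 24)
  + 16.0.0.0/8 (H4) depth=8

== LOOKUPS ==
["H4","H4","H3","H1","H3","H3","H3","H0","H0","H1","H3","H0","H3"]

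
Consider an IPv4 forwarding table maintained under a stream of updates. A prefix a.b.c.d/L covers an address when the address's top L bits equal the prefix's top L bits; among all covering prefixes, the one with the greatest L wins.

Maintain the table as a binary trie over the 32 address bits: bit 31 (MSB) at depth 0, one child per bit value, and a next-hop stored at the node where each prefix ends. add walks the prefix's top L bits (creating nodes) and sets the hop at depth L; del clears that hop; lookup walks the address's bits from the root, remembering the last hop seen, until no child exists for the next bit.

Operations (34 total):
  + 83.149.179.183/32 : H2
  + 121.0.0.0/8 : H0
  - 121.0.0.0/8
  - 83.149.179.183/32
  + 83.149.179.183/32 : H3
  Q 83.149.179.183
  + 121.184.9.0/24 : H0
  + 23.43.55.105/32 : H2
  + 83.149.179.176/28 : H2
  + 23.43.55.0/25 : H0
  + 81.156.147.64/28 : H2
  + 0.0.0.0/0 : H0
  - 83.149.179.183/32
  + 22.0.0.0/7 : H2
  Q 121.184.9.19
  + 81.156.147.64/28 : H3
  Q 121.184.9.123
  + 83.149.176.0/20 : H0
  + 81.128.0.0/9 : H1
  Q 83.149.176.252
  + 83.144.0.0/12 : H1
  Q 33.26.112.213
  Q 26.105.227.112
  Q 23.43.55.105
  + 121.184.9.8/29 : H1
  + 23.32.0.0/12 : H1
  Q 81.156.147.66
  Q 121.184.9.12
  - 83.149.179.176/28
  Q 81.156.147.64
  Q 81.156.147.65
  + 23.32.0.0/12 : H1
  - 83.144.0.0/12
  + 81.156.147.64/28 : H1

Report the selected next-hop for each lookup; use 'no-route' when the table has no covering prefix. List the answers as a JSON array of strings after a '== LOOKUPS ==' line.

Trace:
  + 83.149.179.183/32 (H2) depth=32
  + 121.0.0.0/8 (H0) depth=8
  del 121.0.0.0/8 (clear depth 8)
  del 83.149.179.183/32 (clear depth 32)
  + 83.149.179.183/32 (H3) depth=32
  Q 83.149.179.183: descend 01010011100101011011001110110111 ; hops seen [H3] ; pick H3
  + 121.184.9.0/24 (H0) depth=24
  + 23.43.55.105/32 (H2) depth=32
  + 83.149.179.176/28 (H2) depth=28
  + 23.43.55.0/25 (H0) depth=25
  + 81.156.147.64/28 (H2) depth=28
  + 0.0.0.0/0 (H0) depth=0
  del 83.149.179.183/32 (clear depth 32)
  + 22.0.0.0/7 (H2) depth=7
  Q 121.184.9.19: descend 011110011011100000001001 ; hops seen [H0,H0] ; pick H0
  + 81.156.147.64/28 (H3) depth=28
  Q 121.184.9.123: descend 011110011011100000001001 ; hops seen [H0,H0] ; pick H0
  + 83.149.176.0/20 (H0) depth=20
  + 81.128.0.0/9 (H1) depth=9
  Q 83.149.176.252: descend 0101001110010101101100 ; hops seen [H0,H0] ; pick H0
  + 83.144.0.0/12 (H1) depth=12
  Q 33.26.112.213: descend 00 ; hops seen [H0] ; pick H0
  Q 26.105.227.112: descend 0001 ; hops seen [H0] ; pick H0
  Q 23.43.55.105: descend 00010111001010110011011101101001 ; hops seen [H0,H2,H0,H2] ; pick H2
  + 121.184.9.8/29 (H1) depth=29
  + 23.32.0.0/12 (H1) depth=12
  Q 81.156.147.66: descend 0101000110011100100100110100 ; hops seen [H0,H1,H3] ; pick H3
  Q 121.184.9.12: descend 01111001101110000000100100001 ; hops seen [H0,H0,H1] ; pick H1
  del 83.149.179.176/28 (clear depth 28)
  Q 81.156.147.64: descend 0101000110011100100100110100 ; hops seen [H0,H1,H3] ; pick H3
  Q 81.156.147.65: descend 0101000110011100100100110100 ; hops seen [H0,H1,H3] ; pick H3
  + 23.32.0.0/12 (H1) depth=12
  del 83.144.0.0/12 (clear depth 12)
  + 81.156.147.64/28 (H1) depth=28

== LOOKUPS ==
["H3","H0","H0","H0","H0","H0","H2","H3","H1","H3","H3"]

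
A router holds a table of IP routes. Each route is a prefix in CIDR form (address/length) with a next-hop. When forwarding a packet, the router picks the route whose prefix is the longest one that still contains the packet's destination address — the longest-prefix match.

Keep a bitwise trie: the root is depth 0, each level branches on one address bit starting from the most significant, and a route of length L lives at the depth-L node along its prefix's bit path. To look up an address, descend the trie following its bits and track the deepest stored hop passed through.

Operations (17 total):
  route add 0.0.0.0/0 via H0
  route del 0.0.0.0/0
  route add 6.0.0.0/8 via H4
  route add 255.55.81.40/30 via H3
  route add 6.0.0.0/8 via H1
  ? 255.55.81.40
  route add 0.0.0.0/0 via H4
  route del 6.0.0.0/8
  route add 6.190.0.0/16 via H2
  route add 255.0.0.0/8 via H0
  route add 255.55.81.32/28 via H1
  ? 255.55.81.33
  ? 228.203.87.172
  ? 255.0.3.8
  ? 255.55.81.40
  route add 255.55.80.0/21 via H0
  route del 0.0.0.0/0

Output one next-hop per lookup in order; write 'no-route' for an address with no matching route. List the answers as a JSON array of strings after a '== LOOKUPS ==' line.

Trace:
  + 0.0.0.0/0 (H0) depth=0
  del 0.0.0.0/0 (clear depth 0)
  + 6.0.0.0/8 (H4) depth=8
  + 255.55.81.40/30 (H3) depth=30
  + 6.0.0.0/8 (H1) depth=8
  lookup 255.55.81.40: bits 111111110011011101010001001010 walk d0:-→d1:-→d2:-→d3:-→d4:-→d5:-→d6:-→d7:-→d8:-→d9:-→d10:-→d11:-→d12:-→d13:-→d14:-→d15:-→d16:-→d17:-→d18:-→d19:-→d20:-→d21:-→d22:-→d23:-→d24:-→d25:-→d26:-→d27:-→d28:-→d29:-→d30:H3 -> H3
  + 0.0.0.0/0 (H4) depth=0
  del 6.0.0.0/8 (clear depth 8)
  + 6.190.0.0/16 (H2) depth=16
  + 255.0.0.0/8 (H0) depth=8
  + 255.55.81.32/28 (H1) depth=28
  lookup 255.55.81.33: bits 1111111100110111010100010010 walk d0:H4→d1:-→d2:-→d3:-→d4:-→d5:-→d6:-→d7:-→d8:H0→d9:-→d10:-→d11:-→d12:-→d13:-→d14:-→d15:-→d16:-→d17:-→d18:-→d19:-→d20:-→d21:-→d22:-→d23:-→d24:-→d25:-→d26:-→d27:-→d28:H1 -> H1
  lookup 228.203.87.172: bits 111 walk d0:H4→d1:-→d2:-→d3:- -> H4
  lookup 255.0.3.8: bits 1111111100 walk d0:H4→d1:-→d2:-→d3:-→d4:-→d5:-→d6:-→d7:-→d8:H0→d9:-→d10:- -> H0
  lookup 255.55.81.40: bits 111111110011011101010001001010 walk d0:H4→d1:-→d2:-→d3:-→d4:-→d5:-→d6:-→d7:-→d8:H0→d9:-→d10:-→d11:-→d12:-→d13:-→d14:-→d15:-→d16:-→d17:-→d18:-→d19:-→d20:-→d21:-→d22:-→d23:-→d24:-→d25:-→d26:-→d27:-→d28:H1→d29:-→d30:H3 -> H3
  + 255.55.80.0/21 (H0) depth=21
  del 0.0.0.0/0 (clear depth 0)

== LOOKUPS ==
["H3","H1","H4","H0","H3"]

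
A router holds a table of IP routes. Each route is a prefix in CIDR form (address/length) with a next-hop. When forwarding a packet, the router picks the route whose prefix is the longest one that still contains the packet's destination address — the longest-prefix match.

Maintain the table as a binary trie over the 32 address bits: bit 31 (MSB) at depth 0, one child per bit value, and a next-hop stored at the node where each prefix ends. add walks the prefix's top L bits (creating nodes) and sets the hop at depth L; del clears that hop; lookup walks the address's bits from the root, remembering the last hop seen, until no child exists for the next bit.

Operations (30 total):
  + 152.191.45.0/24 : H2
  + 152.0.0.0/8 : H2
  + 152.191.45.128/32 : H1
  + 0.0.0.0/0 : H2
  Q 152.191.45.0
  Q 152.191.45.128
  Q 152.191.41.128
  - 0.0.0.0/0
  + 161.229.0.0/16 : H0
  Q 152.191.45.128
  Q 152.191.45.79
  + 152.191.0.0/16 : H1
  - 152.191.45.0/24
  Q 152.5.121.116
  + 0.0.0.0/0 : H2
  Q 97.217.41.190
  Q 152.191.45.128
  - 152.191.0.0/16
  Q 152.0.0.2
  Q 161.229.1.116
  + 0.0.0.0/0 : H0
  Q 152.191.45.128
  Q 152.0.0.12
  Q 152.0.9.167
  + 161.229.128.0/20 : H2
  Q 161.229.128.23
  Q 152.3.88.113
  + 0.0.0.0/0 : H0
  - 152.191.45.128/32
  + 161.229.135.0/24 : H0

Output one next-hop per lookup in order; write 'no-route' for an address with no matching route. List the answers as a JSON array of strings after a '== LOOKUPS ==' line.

Apply in order:
  + 152.191.45.0/24 (H2) depth=24
  + 152.0.0.0/8 (H2) depth=8
  + 152.191.45.128/32 (H1) depth=32
  + 0.0.0.0/0 (H2) depth=0
  Q 152.191.45.0: descend 100110001011111100101101 ; hops seen [H2,H2,H2] ; pick H2
  Q 152.191.45.128: descend 10011000101111110010110110000000 ; hops seen [H2,H2,H2,H1] ; pick H1
  Q 152.191.41.128: descend 100110001011111100101 ; hops seen [H2,H2] ; pick H2
  - 0.0.0.0/0 clear@0
  + 161.229.0.0/16 (H0) depth=16
  Q 152.191.45.128: descend 10011000101111110010110110000000 ; hops seen [H2,H2,H1] ; pick H1
  Q 152.191.45.79: descend 100110001011111100101101 ; hops seen [H2,H2] ; pick H2
  + 152.191.0.0/16 (H1) depth=16
  - 152.191.45.0/24 clear@24
  Q 152.5.121.116: descend 10011000 ; hops seen [H2] ; pick H2
  + 0.0.0.0/0 (H2) depth=0
  Q 97.217.41.190: descend ε ; hops seen [H2] ; pick H2
  Q 152.191.45.128: descend 10011000101111110010110110000000 ; hops seen [H2,H2,H1,H1] ; pick H1
  - 152.191.0.0/16 clear@16
  Q 152.0.0.2: descend 10011000 ; hops seen [H2,H2] ; pick H2
  Q 161.229.1.116: descend 1010000111100101 ; hops seen [H2,H0] ; pick H0
  + 0.0.0.0/0 (H0) depth=0
  Q 152.191.45.128: descend 10011000101111110010110110000000 ; hops seen [H0,H2,H1] ; pick H1
  Q 152.0.0.12: descend 10011000 ; hops seen [H0,H2] ; pick H2
  Q 152.0.9.167: descend 10011000 ; hops seen [H0,H2] ; pick H2
  + 161.229.128.0/20 (H2) depth=20
  Q 161.229.128.23: descend 10100001111001011000 ; hops seen [H0,H0,H2] ; pick H2
  Q 152.3.88.113: descend 10011000 ; hops seen [H0,H2] ; pick H2
  + 0.0.0.0/0 (H0) depth=0
  - 152.191.45.128/32 clear@32
  + 161.229.135.0/24 (H0) depth=24

== LOOKUPS ==
["H2","H1","H2","H1","H2","H2","H2","H1","H2","H0","H1","H2","H2","H2","H2"]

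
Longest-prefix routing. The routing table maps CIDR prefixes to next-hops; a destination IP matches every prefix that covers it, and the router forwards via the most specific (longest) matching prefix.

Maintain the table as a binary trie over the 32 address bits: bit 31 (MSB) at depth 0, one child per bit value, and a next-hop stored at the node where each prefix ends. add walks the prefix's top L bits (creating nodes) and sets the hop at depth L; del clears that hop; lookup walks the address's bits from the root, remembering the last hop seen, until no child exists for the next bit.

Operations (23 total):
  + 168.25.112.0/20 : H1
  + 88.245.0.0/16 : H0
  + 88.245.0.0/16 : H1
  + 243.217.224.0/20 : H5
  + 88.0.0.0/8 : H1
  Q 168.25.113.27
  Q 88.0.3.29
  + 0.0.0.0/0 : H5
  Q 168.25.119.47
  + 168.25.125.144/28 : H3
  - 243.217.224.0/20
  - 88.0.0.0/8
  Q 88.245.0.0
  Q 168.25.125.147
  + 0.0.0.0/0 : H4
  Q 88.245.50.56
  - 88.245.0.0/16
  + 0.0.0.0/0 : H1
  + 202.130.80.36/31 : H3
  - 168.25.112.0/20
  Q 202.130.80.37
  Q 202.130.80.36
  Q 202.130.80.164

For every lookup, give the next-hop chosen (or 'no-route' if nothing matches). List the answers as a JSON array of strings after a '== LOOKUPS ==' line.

Apply in order:
  + 168.25.112.0/20 (H1) depth=20
  + 88.245.0.0/16 (H0) depth=16
  + 88.245.0.0/16 (H1) depth=16
  + 243.217.224.0/20 (H5) depth=20
  + 88.0.0.0/8 (H1) depth=8
  ? 168.25.113.27  path d0:-→d1:-→d2:-→d3:-→d4:-→d5:-→d6:-→d7:-→d8:-→d9:-→d10:-→d11:-→d12:-→d13:-→d14:-→d15:-→d16:-→d17:-→d18:-→d19:-→d20:H1  best=H1
  ? 88.0.3.29  path d0:-→d1:-→d2:-→d3:-→d4:-→d5:-→d6:-→d7:-→d8:H1  best=H1
  + 0.0.0.0/0 (H5) depth=0
  ? 168.25.119.47  path d0:H5→d1:-→d2:-→d3:-→d4:-→d5:-→d6:-→d7:-→d8:-→d9:-→d10:-→d11:-→d12:-→d13:-→d14:-→d15:-→d16:-→d17:-→d18:-→d19:-→d20:H1  best=H1
  + 168.25.125.144/28 (H3) depth=28
  del 243.217.224.0/20 (clear depth 20)
  del 88.0.0.0/8 (clear depth 8)
  ? 88.245.0.0  path d0:H5→d1:-→d2:-→d3:-→d4:-→d5:-→d6:-→d7:-→d8:-→d9:-→d10:-→d11:-→d12:-→d13:-→d14:-→d15:-→d16:H1  best=H1
  ? 168.25.125.147  path d0:H5→d1:-→d2:-→d3:-→d4:-→d5:-→d6:-→d7:-→d8:-→d9:-→d10:-→d11:-→d12:-→d13:-→d14:-→d15:-→d16:-→d17:-→d18:-→d19:-→d20:H1→d21:-→d22:-→d23:-→d24:-→d25:-→d26:-→d27:-→d28:H3  best=H3
  + 0.0.0.0/0 (H4) depth=0
  ? 88.245.50.56  path d0:H4→d1:-→d2:-→d3:-→d4:-→d5:-→d6:-→d7:-→d8:-→d9:-→d10:-→d11:-→d12:-→d13:-→d14:-→d15:-→d16:H1  best=H1
  del 88.245.0.0/16 (clear depth 16)
  + 0.0.0.0/0 (H1) depth=0
  + 202.130.80.36/31 (H3) depth=31
  del 168.25.112.0/20 (clear depth 20)
  ? 202.130.80.37  path d0:H1→d1:-→d2:-→d3:-→d4:-→d5:-→d6:-→d7:-→d8:-→d9:-→d10:-→d11:-→d12:-→d13:-→d14:-→d15:-→d16:-→d17:-→d18:-→d19:-→d20:-→d21:-→d22:-→d23:-→d24:-→d25:-→d26:-→d27:-→d28:-→d29:-→d30:-→d31:H3  best=H3
  ? 202.130.80.36  path d0:H1→d1:-→d2:-→d3:-→d4:-→d5:-→d6:-→d7:-→d8:-→d9:-→d10:-→d11:-→d12:-→d13:-→d14:-→d15:-→d16:-→d17:-→d18:-→d19:-→d20:-→d21:-→d22:-→d23:-→d24:-→d25:-→d26:-→d27:-→d28:-→d29:-→d30:-→d31:H3  best=H3
  ? 202.130.80.164  path d0:H1→d1:-→d2:-→d3:-→d4:-→d5:-→d6:-→d7:-→d8:-→d9:-→d10:-→d11:-→d12:-→d13:-→d14:-→d15:-→d16:-→d17:-→d18:-→d19:-→d20:-→d21:-→d22:-→d23:-→d24:-  best=H1

== LOOKUPS ==
["H1","H1","H1","H1","H3","H1","H3","H3","H1"]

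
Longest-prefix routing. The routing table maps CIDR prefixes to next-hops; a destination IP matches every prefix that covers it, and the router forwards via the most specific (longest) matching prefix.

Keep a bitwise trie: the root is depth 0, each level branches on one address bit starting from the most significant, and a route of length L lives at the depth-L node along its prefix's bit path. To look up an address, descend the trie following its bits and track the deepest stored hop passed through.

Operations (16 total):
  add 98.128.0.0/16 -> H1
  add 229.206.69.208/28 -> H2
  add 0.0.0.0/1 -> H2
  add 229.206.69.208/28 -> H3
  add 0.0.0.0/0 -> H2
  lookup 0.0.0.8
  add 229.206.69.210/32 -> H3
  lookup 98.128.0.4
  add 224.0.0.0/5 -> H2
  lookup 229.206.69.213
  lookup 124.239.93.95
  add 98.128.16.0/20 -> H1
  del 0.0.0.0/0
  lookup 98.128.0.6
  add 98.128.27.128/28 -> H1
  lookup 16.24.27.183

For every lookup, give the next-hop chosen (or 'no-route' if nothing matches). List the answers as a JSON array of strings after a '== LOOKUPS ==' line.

Trace:
  add 98.128.0.0/16 -> H1 at depth 16
  add 229.206.69.208/28 -> H2 at depth 28
  add 0.0.0.0/1 -> H2 at depth 1
  add 229.206.69.208/28 -> H3 at depth 28
  add 0.0.0.0/0 -> H2 at depth 0
  lookup 0.0.0.8: bits 0 walk d0:H2→d1:H2 -> H2
  add 229.206.69.210/32 -> H3 at depth 32
  lookup 98.128.0.4: bits 0110001010000000 walk d0:H2→d1:H2→d2:-→d3:-→d4:-→d5:-→d6:-→d7:-→d8:-→d9:-→d10:-→d11:-→d12:-→d13:-→d14:-→d15:-→d16:H1 -> H1
  add 224.0.0.0/5 -> H2 at depth 5
  lookup 229.206.69.213: bits 11100101110011100100010111010 walk d0:H2→d1:-→d2:-→d3:-→d4:-→d5:H2→d6:-→d7:-→d8:-→d9:-→d10:-→d11:-→d12:-→d13:-→d14:-→d15:-→d16:-→d17:-→d18:-→d19:-→d20:-→d21:-→d22:-→d23:-→d24:-→d25:-→d26:-→d27:-→d28:H3→d29:- -> H3
  lookup 124.239.93.95: bits 011 walk d0:H2→d1:H2→d2:-→d3:- -> H2
  add 98.128.16.0/20 -> H1 at depth 20
  del 0.0.0.0/0 (clear depth 0)
  lookup 98.128.0.6: bits 0110001010000000000 walk d0:-→d1:H2→d2:-→d3:-→d4:-→d5:-→d6:-→d7:-→d8:-→d9:-→d10:-→d11:-→d12:-→d13:-→d14:-→d15:-→d16:H1→d17:-→d18:-→d19:- -> H1
  add 98.128.27.128/28 -> H1 at depth 28
  lookup 16.24.27.183: bits 0 walk d0:-→d1:H2 -> H2

== LOOKUPS ==
["H2","H1","H3","H2","H1","H2"]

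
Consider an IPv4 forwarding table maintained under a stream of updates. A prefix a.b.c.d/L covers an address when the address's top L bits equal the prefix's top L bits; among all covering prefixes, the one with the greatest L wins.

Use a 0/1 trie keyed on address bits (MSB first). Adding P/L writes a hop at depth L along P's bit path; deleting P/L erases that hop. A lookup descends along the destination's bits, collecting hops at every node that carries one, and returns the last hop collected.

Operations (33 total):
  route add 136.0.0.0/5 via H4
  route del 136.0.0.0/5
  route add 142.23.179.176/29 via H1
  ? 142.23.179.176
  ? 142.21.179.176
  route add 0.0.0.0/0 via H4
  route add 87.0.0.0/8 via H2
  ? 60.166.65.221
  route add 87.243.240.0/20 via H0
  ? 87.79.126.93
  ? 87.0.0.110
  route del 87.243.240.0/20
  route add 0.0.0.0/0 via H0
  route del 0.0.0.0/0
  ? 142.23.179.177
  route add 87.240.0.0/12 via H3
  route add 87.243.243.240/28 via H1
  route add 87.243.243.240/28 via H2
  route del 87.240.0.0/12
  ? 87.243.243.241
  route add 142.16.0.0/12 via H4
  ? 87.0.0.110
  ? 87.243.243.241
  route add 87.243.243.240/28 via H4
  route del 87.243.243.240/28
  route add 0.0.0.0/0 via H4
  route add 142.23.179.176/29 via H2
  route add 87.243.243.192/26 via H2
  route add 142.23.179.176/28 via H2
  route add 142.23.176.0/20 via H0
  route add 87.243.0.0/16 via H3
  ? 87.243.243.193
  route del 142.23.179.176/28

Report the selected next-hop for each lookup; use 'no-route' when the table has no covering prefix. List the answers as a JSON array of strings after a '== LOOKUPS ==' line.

Apply in order:
  + 136.0.0.0/5 (H4) depth=5
  del 136.0.0.0/5 (clear depth 5)
  + 142.23.179.176/29 (H1) depth=29
  ? 142.23.179.176  path d0:-→d1:-→d2:-→d3:-→d4:-→d5:-→d6:-→d7:-→d8:-→d9:-→d10:-→d11:-→d12:-→d13:-→d14:-→d15:-→d16:-→d17:-→d18:-→d19:-→d20:-→d21:-→d22:-→d23:-→d24:-→d25:-→d26:-→d27:-→d28:-→d29:H1  best=H1
  ? 142.21.179.176  path d0:-→d1:-→d2:-→d3:-→d4:-→d5:-→d6:-→d7:-→d8:-→d9:-→d10:-→d11:-→d12:-→d13:-→d14:-  best=no-route
  + 0.0.0.0/0 (H4) depth=0
  + 87.0.0.0/8 (H2) depth=8
  ? 60.166.65.221  path d0:H4→d1:-  best=H4
  + 87.243.240.0/20 (H0) depth=20
  ? 87.79.126.93  path d0:H4→d1:-→d2:-→d3:-→d4:-→d5:-→d6:-→d7:-→d8:H2  best=H2
  ? 87.0.0.110  path d0:H4→d1:-→d2:-→d3:-→d4:-→d5:-→d6:-→d7:-→d8:H2  best=H2
  del 87.243.240.0/20 (clear depth 20)
  + 0.0.0.0/0 (H0) depth=0
  del 0.0.0.0/0 (clear depth 0)
  ? 142.23.179.177  path d0:-→d1:-→d2:-→d3:-→d4:-→d5:-→d6:-→d7:-→d8:-→d9:-→d10:-→d11:-→d12:-→d13:-→d14:-→d15:-→d16:-→d17:-→d18:-→d19:-→d20:-→d21:-→d22:-→d23:-→d24:-→d25:-→d26:-→d27:-→d28:-→d29:H1  best=H1
  + 87.240.0.0/12 (H3) depth=12
  + 87.243.243.240/28 (H1) depth=28
  + 87.243.243.240/28 (H2) depth=28
  del 87.240.0.0/12 (clear depth 12)
  ? 87.243.243.241  path d0:-→d1:-→d2:-→d3:-→d4:-→d5:-→d6:-→d7:-→d8:H2→d9:-→d10:-→d11:-→d12:-→d13:-→d14:-→d15:-→d16:-→d17:-→d18:-→d19:-→d20:-→d21:-→d22:-→d23:-→d24:-→d25:-→d26:-→d27:-→d28:H2  best=H2
  + 142.16.0.0/12 (H4) depth=12
  ? 87.0.0.110  path d0:-→d1:-→d2:-→d3:-→d4:-→d5:-→d6:-→d7:-→d8:H2  best=H2
  ? 87.243.243.241  path d0:-→d1:-→d2:-→d3:-→d4:-→d5:-→d6:-→d7:-→d8:H2→d9:-→d10:-→d11:-→d12:-→d13:-→d14:-→d15:-→d16:-→d17:-→d18:-→d19:-→d20:-→d21:-→d22:-→d23:-→d24:-→d25:-→d26:-→d27:-→d28:H2  best=H2
  + 87.243.243.240/28 (H4) depth=28
  del 87.243.243.240/28 (clear depth 28)
  + 0.0.0.0/0 (H4) depth=0
  + 142.23.179.176/29 (H2) depth=29
  + 87.243.243.192/26 (H2) depth=26
  + 142.23.179.176/28 (H2) depth=28
  + 142.23.176.0/20 (H0) depth=20
  + 87.243.0.0/16 (H3) depth=16
  ? 87.243.243.193  path d0:H4→d1:-→d2:-→d3:-→d4:-→d5:-→d6:-→d7:-→d8:H2→d9:-→d10:-→d11:-→d12:-→d13:-→d14:-→d15:-→d16:H3→d17:-→d18:-→d19:-→d20:-→d21:-→d22:-→d23:-→d24:-→d25:-→d26:H2  best=H2
  del 142.23.179.176/28 (clear depth 28)

== LOOKUPS ==
["H1","no-route","H4","H2","H2","H1","H2","H2","H2","H2"]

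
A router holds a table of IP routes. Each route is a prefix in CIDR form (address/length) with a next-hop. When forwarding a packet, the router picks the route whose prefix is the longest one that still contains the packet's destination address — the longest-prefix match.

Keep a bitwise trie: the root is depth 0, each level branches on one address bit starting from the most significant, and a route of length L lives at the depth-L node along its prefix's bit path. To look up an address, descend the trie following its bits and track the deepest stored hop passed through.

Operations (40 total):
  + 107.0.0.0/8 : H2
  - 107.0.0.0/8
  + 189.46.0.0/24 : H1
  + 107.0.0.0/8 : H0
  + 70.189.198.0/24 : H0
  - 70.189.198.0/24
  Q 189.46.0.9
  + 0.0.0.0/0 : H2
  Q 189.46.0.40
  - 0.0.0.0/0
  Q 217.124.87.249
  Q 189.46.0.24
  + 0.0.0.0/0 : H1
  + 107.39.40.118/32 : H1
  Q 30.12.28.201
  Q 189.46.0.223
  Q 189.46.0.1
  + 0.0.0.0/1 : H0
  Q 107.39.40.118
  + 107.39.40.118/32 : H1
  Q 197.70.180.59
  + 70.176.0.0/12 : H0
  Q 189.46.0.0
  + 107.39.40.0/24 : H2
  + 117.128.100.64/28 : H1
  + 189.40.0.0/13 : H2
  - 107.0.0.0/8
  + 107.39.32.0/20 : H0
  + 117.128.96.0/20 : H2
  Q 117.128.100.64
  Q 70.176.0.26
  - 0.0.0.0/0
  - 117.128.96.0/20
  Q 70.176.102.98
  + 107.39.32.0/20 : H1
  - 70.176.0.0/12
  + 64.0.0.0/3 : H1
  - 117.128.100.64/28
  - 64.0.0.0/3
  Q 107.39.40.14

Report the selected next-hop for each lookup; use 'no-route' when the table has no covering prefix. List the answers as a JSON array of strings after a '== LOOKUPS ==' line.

Process each operation:
  add 107.0.0.0/8 -> H2 at depth 8
  del 107.0.0.0/8 (clear depth 8)
  add 189.46.0.0/24 -> H1 at depth 24
  add 107.0.0.0/8 -> H0 at depth 8
  add 70.189.198.0/24 -> H0 at depth 24
  del 70.189.198.0/24 (clear depth 24)
  Q 189.46.0.9: descend 101111010010111000000000 ; hops seen [H1] ; pick H1
  add 0.0.0.0/0 -> H2 at depth 0
  Q 189.46.0.40: descend 101111010010111000000000 ; hops seen [H2,H1] ; pick H1
  del 0.0.0.0/0 (clear depth 0)
  Q 217.124.87.249: descend 1 ; hops seen [∅] ; pick no-route
  Q 189.46.0.24: descend 101111010010111000000000 ; hops seen [H1] ; pick H1
  add 0.0.0.0/0 -> H1 at depth 0
  add 107.39.40.118/32 -> H1 at depth 32
  Q 30.12.28.201: descend 0 ; hops seen [H1] ; pick H1
  Q 189.46.0.223: descend 101111010010111000000000 ; hops seen [H1,H1] ; pick H1
  Q 189.46.0.1: descend 101111010010111000000000 ; hops seen [H1,H1] ; pick H1
  add 0.0.0.0/1 -> H0 at depth 1
  Q 107.39.40.118: descend 01101011001001110010100001110110 ; hops seen [H1,H0,H0,H1] ; pick H1
  add 107.39.40.118/32 -> H1 at depth 32
  Q 197.70.180.59: descend 1 ; hops seen [H1] ; pick H1
  add 70.176.0.0/12 -> H0 at depth 12
  Q 189.46.0.0: descend 101111010010111000000000 ; hops seen [H1,H1] ; pick H1
  add 107.39.40.0/24 -> H2 at depth 24
  add 117.128.100.64/28 -> H1 at depth 28
  add 189.40.0.0/13 -> H2 at depth 13
  del 107.0.0.0/8 (clear depth 8)
  add 107.39.32.0/20 -> H0 at depth 20
  add 117.128.96.0/20 -> H2 at depth 20
  Q 117.128.100.64: descend 0111010110000000011001000100 ; hops seen [H1,H0,H2,H1] ; pick H1
  Q 70.176.0.26: descend 010001101011 ; hops seen [H1,H0,H0] ; pick H0
  del 0.0.0.0/0 (clear depth 0)
  del 117.128.96.0/20 (clear depth 20)
  Q 70.176.102.98: descend 010001101011 ; hops seen [H0,H0] ; pick H0
  add 107.39.32.0/20 -> H1 at depth 20
  del 70.176.0.0/12 (clear depth 12)
  add 64.0.0.0/3 -> H1 at depth 3
  del 117.128.100.64/28 (clear depth 28)
  del 64.0.0.0/3 (clear depth 3)
  Q 107.39.40.14: descend 0110101100100111001010000 ; hops seen [H0,H1,H2] ; pick H2

== LOOKUPS ==
["H1","H1","no-route","H1","H1","H1","H1","H1","H1","H1","H1","H0","H0","H2"]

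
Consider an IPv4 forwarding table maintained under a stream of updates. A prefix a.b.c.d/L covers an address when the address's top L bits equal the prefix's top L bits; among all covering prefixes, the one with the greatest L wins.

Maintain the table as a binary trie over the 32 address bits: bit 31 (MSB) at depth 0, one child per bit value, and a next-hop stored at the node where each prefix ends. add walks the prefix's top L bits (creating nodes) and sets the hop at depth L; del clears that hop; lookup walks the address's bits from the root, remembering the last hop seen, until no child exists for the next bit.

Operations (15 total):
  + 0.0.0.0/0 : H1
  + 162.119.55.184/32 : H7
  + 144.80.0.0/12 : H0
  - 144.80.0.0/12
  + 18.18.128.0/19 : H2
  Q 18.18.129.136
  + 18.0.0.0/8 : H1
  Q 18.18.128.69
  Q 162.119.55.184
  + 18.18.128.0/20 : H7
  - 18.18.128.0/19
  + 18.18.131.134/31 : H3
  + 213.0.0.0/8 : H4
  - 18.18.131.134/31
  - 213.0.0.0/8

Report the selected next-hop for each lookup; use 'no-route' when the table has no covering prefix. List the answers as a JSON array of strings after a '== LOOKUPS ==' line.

Trace:
  add 0.0.0.0/0 -> H1 at depth 0
  add 162.119.55.184/32 -> H7 at depth 32
  add 144.80.0.0/12 -> H0 at depth 12
  - 144.80.0.0/12 clear@12
  add 18.18.128.0/19 -> H2 at depth 19
  lookup 18.18.129.136: bits 0001001000010010100 walk d0:H1→d1:-→d2:-→d3:-→d4:-→d5:-→d6:-→d7:-→d8:-→d9:-→d10:-→d11:-→d12:-→d13:-→d14:-→d15:-→d16:-→d17:-→d18:-→d19:H2 -> H2
  add 18.0.0.0/8 -> H1 at depth 8
  lookup 18.18.128.69: bits 0001001000010010100 walk d0:H1→d1:-→d2:-→d3:-→d4:-→d5:-→d6:-→d7:-→d8:H1→d9:-→d10:-→d11:-→d12:-→d13:-→d14:-→d15:-→d16:-→d17:-→d18:-→d19:H2 -> H2
  lookup 162.119.55.184: bits 10100010011101110011011110111000 walk d0:H1→d1:-→d2:-→d3:-→d4:-→d5:-→d6:-→d7:-→d8:-→d9:-→d10:-→d11:-→d12:-→d13:-→d14:-→d15:-→d16:-→d17:-→d18:-→d19:-→d20:-→d21:-→d22:-→d23:-→d24:-→d25:-→d26:-→d27:-→d28:-→d29:-→d30:-→d31:-→d32:H7 -> H7
  add 18.18.128.0/20 -> H7 at depth 20
  - 18.18.128.0/19 clear@19
  add 18.18.131.134/31 -> H3 at depth 31
  add 213.0.0.0/8 -> H4 at depth 8
  - 18.18.131.134/31 clear@31
  - 213.0.0.0/8 clear@8

== LOOKUPS ==
["H2","H2","H7"]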